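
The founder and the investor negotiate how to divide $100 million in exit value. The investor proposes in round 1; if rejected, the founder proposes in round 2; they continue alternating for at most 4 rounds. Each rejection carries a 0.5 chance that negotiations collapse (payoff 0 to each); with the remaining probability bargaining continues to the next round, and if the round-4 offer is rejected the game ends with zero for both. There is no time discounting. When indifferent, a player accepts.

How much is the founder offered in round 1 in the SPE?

By backward induction:
Round 4 (the founder proposes): rejection yields 0 for the investor; the founder offers 0 and keeps 100.
Round 3 (the investor proposes): rejecting gives the founder an expected 0.5 × 100 = 50; the investor offers that and keeps 50.
Round 2 (the founder proposes): rejecting gives the investor an expected 0.5 × 50 = 25, so the founder offers 25, keeping 75.
Round 1 (the investor proposes): rejecting gives the founder an expected 0.5 × 75 = 37.5. The investor offers 37.5 and keeps 100 − 37.5 = 62.5.

37.5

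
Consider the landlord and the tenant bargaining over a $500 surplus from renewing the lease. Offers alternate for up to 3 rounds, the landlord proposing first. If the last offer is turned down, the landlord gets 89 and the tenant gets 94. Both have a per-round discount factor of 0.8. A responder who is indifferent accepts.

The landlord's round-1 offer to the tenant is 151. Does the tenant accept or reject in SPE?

Round 3 (the landlord proposes): the tenant gets 94 if talks fail, so the landlord offers 94 and keeps 406.
Round 2 (the tenant proposes): the landlord can get 406 next round, worth 0.8 × 406 = 324.8 now. The tenant offers 324.8 and keeps 500 − 324.8 = 175.2.
So by rejecting in round 1, the tenant gets 175.2 next round, worth 0.8 × 175.2 = 140.16 now.
Offer 151 ≥ 140.16, so the tenant accepts.

Accept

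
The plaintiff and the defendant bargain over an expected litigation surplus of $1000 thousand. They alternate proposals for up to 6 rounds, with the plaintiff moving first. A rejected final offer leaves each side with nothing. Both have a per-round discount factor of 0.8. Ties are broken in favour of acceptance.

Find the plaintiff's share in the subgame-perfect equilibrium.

409.92

Round 6 (the defendant proposes): rejection yields 0 for the plaintiff; the defendant offers 0 and keeps 1000.
Round 5 (the plaintiff proposes): the defendant can get 1000 next round, worth 0.8 × 1000 = 800 now, so the plaintiff offers 800, keeping 200.
Round 4 (the defendant proposes): the plaintiff can get 200 next round, worth 0.8 × 200 = 160 now, so the defendant offers 160, keeping 840.
Round 3 (the plaintiff proposes): the defendant can get 840 next round, worth 0.8 × 840 = 672 now. The plaintiff offers 672 and keeps 1000 − 672 = 328.
Round 2 (the defendant proposes): the plaintiff can get 328 next round, worth 0.8 × 328 = 262.4 now. The defendant offers 262.4 and keeps 1000 − 262.4 = 737.6.
Round 1 (the plaintiff proposes): the defendant can get 737.6 next round, worth 0.8 × 737.6 = 590.08 now, so the plaintiff offers 590.08, keeping 409.92.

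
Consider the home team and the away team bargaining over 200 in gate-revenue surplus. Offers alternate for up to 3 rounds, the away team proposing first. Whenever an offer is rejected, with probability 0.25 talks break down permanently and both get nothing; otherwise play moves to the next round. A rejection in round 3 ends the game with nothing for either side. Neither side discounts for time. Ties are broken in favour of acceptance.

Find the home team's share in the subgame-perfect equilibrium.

37.5

Round 3 (the away team proposes): the home team will accept anything ≥ 0, so the away team offers 0 and keeps 200.
Round 2 (the home team proposes): rejecting gives the away team an expected 0.75 × 200 = 150. The home team offers 150 and keeps 200 − 150 = 50.
Round 1 (the away team proposes): rejecting gives the home team an expected 0.75 × 50 = 37.5; the away team offers that and keeps 162.5.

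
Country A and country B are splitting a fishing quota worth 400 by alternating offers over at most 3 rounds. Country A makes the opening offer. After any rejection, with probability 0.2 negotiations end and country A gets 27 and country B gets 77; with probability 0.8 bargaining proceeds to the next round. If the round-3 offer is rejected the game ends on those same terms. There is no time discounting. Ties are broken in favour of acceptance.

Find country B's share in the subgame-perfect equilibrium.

124.36

By backward induction:
Round 3 (country A proposes): country B gets 77 if talks fail, so country A offers 77 and keeps 323.
Round 2 (country B proposes): rejecting gives country A an expected 0.8 × 323 + 0.2 × 27 = 263.8, so country B offers 263.8, keeping 136.2.
Round 1 (country A proposes): rejecting gives country B an expected 0.8 × 136.2 + 0.2 × 77 = 124.36. Country A offers 124.36 and keeps 400 − 124.36 = 275.64.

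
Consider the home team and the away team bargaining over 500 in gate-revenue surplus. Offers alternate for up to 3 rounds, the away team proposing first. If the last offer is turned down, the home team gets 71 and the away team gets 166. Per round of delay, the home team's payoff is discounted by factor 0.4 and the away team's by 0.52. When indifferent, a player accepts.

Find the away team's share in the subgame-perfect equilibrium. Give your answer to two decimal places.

Round 3 (the away team proposes): the home team gets 71 if talks fail, so the away team offers 71 and keeps 429.
Round 2 (the home team proposes): the away team can get 429 next round, worth 0.52 × 429 = 223.08 now. The home team offers 223.08 and keeps 500 − 223.08 = 276.92.
Round 1 (the away team proposes): the home team can get 276.92 next round, worth 0.4 × 276.92 = 110.768 now, so the away team offers 110.768, keeping 389.232.

389.23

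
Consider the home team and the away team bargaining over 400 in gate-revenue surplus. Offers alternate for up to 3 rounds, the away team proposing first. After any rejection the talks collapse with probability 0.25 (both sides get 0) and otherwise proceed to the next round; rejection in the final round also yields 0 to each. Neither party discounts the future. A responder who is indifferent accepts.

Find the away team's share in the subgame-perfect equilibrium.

325

Round 3 (the away team proposes): the home team will accept anything ≥ 0, so the away team offers 0 and keeps 400.
Round 2 (the home team proposes): rejecting gives the away team an expected 0.75 × 400 = 300, so the home team offers 300, keeping 100.
Round 1 (the away team proposes): rejecting gives the home team an expected 0.75 × 100 = 75, so the away team offers 75, keeping 325.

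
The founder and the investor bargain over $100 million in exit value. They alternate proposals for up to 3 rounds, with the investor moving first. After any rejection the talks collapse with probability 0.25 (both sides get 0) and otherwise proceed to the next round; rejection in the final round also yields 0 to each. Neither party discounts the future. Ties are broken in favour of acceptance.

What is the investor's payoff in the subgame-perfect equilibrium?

81.25

By backward induction:
Round 3 (the investor proposes): the founder will accept anything ≥ 0, so the investor offers 0 and keeps 100.
Round 2 (the founder proposes): rejecting gives the investor an expected 0.75 × 100 = 75; the founder offers that and keeps 25.
Round 1 (the investor proposes): rejecting gives the founder an expected 0.75 × 25 = 18.75, so the investor offers 18.75, keeping 81.25.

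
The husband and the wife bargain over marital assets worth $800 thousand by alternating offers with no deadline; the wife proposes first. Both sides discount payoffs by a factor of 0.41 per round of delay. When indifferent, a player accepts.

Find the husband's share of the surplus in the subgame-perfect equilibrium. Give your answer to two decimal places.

When the wife proposes, the husband accepts any offer worth at least 0.41 times what the husband would get by proposing next round; and vice versa.
This gives x = 800 − 0.41y and y = 800 − 0.41x, where x and y are each side's share when it proposes.
Hence (1 − 0.41·0.41)x = 800(1 − 0.41), i.e. 0.8319·x = 472.
x ≈ 567.3759; the husband's share is 800 − x ≈ 232.6241.

232.62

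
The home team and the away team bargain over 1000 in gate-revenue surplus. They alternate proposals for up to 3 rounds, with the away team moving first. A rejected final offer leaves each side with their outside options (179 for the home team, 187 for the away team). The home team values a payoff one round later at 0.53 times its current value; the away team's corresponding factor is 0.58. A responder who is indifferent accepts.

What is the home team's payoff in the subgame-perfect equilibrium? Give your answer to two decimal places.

Solve by backward induction from round 3.
Round 3 (the away team proposes): the home team gets 179 if talks fail, so the away team offers 179 and keeps 821.
Round 2 (the home team proposes): the away team can get 821 next round, worth 0.58 × 821 = 476.18 now. The home team offers 476.18 and keeps 1000 − 476.18 = 523.82.
Round 1 (the away team proposes): the home team can get 523.82 next round, worth 0.53 × 523.82 = 277.6246 now. The away team offers 277.6246 and keeps 1000 − 277.6246 = 722.3754.

277.62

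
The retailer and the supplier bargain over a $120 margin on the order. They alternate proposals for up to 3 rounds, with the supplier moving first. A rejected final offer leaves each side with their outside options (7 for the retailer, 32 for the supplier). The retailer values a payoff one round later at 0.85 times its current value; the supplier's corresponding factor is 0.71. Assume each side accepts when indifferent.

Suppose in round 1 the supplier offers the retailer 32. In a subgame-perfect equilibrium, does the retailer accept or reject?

Reject

Work out the retailer's continuation value if the offer is rejected.
Round 3 (the supplier proposes): the retailer gets 7 if talks fail, so the supplier offers 7 and keeps 113.
Round 2 (the retailer proposes): the supplier can get 113 next round, worth 0.71 × 113 = 80.23 now; the retailer offers that and keeps 39.77.
So by rejecting in round 1, the retailer gets 39.77 next round, worth 0.85 × 39.77 = 33.8045 now.
Offer 32 < 33.8045, so the retailer rejects.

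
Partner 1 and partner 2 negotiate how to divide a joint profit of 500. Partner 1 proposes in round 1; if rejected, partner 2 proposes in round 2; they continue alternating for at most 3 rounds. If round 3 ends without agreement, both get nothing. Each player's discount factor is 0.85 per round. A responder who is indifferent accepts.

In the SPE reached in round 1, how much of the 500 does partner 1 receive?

436.25

Round 3 (partner 1 proposes): partner 2 will accept anything ≥ 0, so partner 1 offers 0 and keeps 500.
Round 2 (partner 2 proposes): partner 1 can get 500 next round, worth 0.85 × 500 = 425 now; partner 2 offers that and keeps 75.
Round 1 (partner 1 proposes): partner 2 can get 75 next round, worth 0.85 × 75 = 63.75 now. Partner 1 offers 63.75 and keeps 500 − 63.75 = 436.25.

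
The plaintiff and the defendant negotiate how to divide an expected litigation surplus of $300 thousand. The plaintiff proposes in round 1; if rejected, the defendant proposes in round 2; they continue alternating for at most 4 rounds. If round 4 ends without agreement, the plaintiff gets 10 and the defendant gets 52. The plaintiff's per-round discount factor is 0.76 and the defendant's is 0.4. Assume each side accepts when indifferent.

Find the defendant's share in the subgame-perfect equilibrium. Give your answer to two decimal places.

64.06

Work backward from the last round.
Round 4 (the defendant proposes): the plaintiff gets 10 if talks fail, so the defendant offers 10 and keeps 290.
Round 3 (the plaintiff proposes): the defendant can get 290 next round, worth 0.4 × 290 = 116 now. The plaintiff offers 116 and keeps 300 − 116 = 184.
Round 2 (the defendant proposes): the plaintiff can get 184 next round, worth 0.76 × 184 = 139.84 now, so the defendant offers 139.84, keeping 160.16.
Round 1 (the plaintiff proposes): the defendant can get 160.16 next round, worth 0.4 × 160.16 = 64.064 now, so the plaintiff offers 64.064, keeping 235.936.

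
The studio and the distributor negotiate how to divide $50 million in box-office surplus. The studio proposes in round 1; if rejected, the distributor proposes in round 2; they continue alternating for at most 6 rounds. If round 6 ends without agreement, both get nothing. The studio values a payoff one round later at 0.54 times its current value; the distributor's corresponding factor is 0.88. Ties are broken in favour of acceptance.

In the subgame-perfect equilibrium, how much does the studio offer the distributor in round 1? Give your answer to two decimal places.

Round 6 (the distributor proposes): rejection yields 0 for the studio; the distributor offers 0 and keeps 50.
Round 5 (the studio proposes): the distributor can get 50 next round, worth 0.88 × 50 = 44 now. The studio offers 44 and keeps 50 − 44 = 6.
Round 4 (the distributor proposes): the studio can get 6 next round, worth 0.54 × 6 = 3.24 now; the distributor offers that and keeps 46.76.
Round 3 (the studio proposes): the distributor can get 46.76 next round, worth 0.88 × 46.76 = 41.1488 now, so the studio offers 41.1488, keeping 8.8512.
Round 2 (the distributor proposes): the studio can get 8.8512 next round, worth 0.54 × 8.8512 = 4.779648 now, so the distributor offers 4.779648, keeping 45.220352.
Round 1 (the studio proposes): the distributor can get 45.220352 next round, worth 0.88 × 45.220352 = 39.79390976 now. The studio offers 39.79390976 and keeps 50 − 39.79390976 = 10.20609024.

39.79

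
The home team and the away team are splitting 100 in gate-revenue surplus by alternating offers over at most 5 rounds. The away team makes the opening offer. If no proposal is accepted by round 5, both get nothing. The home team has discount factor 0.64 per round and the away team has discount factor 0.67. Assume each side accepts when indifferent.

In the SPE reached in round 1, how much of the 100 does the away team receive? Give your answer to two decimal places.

Solve by backward induction from round 5.
Round 5 (the away team proposes): the home team will accept anything ≥ 0, so the away team offers 0 and keeps 100.
Round 4 (the home team proposes): the away team can get 100 next round, worth 0.67 × 100 = 67 now; the home team offers that and keeps 33.
Round 3 (the away team proposes): the home team can get 33 next round, worth 0.64 × 33 = 21.12 now; the away team offers that and keeps 78.88.
Round 2 (the home team proposes): the away team can get 78.88 next round, worth 0.67 × 78.88 = 52.8496 now. The home team offers 52.8496 and keeps 100 − 52.8496 = 47.1504.
Round 1 (the away team proposes): the home team can get 47.1504 next round, worth 0.64 × 47.1504 = 30.176256 now, so the away team offers 30.176256, keeping 69.823744.

69.82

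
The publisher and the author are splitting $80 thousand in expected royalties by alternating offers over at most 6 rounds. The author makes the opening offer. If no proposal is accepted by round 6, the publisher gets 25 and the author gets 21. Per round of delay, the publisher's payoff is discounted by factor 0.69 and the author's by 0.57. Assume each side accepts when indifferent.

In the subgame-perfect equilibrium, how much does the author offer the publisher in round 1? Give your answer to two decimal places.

Round 6 (the publisher proposes): the author gets 21 if talks fail, so the publisher offers 21 and keeps 59.
Round 5 (the author proposes): the publisher can get 59 next round, worth 0.69 × 59 = 40.71 now, so the author offers 40.71, keeping 39.29.
Round 4 (the publisher proposes): the author can get 39.29 next round, worth 0.57 × 39.29 = 22.3953 now. The publisher offers 22.3953 and keeps 80 − 22.3953 = 57.6047.
Round 3 (the author proposes): the publisher can get 57.6047 next round, worth 0.69 × 57.6047 = 39.747243 now, so the author offers 39.747243, keeping 40.252757.
Round 2 (the publisher proposes): the author can get 40.252757 next round, worth 0.57 × 40.252757 = 22.94407149 now, so the publisher offers 22.94407149, keeping 57.05592851.
Round 1 (the author proposes): the publisher can get 57.05592851 next round, worth 0.69 × 57.05592851 = 39.3685906719 now. The author offers 39.3685906719 and keeps 80 − 39.3685906719 = 40.6314093281.

39.37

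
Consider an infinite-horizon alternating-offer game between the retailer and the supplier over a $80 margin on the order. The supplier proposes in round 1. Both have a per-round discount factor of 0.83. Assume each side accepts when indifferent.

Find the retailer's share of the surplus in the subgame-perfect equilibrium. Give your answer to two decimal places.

36.28

Let x be the supplier's share when the supplier proposes and y be the retailer's share when the retailer proposes.
The retailer accepts iff offered ≥ 0.83·y, so x = 80 − 0.83y. Symmetrically y = 80 − 0.83x.
Substituting: x = 80 − 0.83(80 − 0.83x), giving x(1 − 0.83·0.83) = 80(1 − 0.83).
So x = 80 × 0.17 / 0.3111 ≈ 43.7158, and the retailer receives 80 − x ≈ 36.2842.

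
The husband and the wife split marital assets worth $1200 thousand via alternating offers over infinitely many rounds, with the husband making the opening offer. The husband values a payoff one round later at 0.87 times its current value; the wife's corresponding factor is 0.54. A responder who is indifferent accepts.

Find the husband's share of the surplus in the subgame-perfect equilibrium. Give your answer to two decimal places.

In a stationary SPE each proposer offers the other exactly their discounted continuation value.
If the husband keeps x when proposing and the wife keeps y when proposing, then x = 1200 − 0.54y and y = 1200 − 0.87x.
Solving: x = 1200(1 − 0.54) / (1 − 0.87·0.54) = 552 / 0.5302 ≈ 1041.1166.
The wife gets 1200 − 1041.1166 ≈ 158.8834.

1041.12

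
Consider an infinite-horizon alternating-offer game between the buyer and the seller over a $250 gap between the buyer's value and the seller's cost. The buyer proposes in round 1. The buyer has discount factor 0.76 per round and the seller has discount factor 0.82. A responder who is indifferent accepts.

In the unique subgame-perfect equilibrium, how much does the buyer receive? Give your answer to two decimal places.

In a stationary SPE each proposer offers the other exactly their discounted continuation value.
If the buyer keeps x when proposing and the seller keeps y when proposing, then x = 250 − 0.82y and y = 250 − 0.76x.
Solving: x = 250(1 − 0.82) / (1 − 0.76·0.82) = 45 / 0.3768 ≈ 119.4268.
The seller gets 250 − 119.4268 ≈ 130.5732.

119.43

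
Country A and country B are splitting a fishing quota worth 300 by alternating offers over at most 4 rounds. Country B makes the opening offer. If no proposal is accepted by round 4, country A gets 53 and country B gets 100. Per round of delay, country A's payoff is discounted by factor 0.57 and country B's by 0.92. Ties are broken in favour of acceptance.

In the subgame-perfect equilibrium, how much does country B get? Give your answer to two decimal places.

Round 4 (country A proposes): country B gets 100 if talks fail, so country A offers 100 and keeps 200.
Round 3 (country B proposes): country A can get 200 next round, worth 0.57 × 200 = 114 now. Country B offers 114 and keeps 300 − 114 = 186.
Round 2 (country A proposes): country B can get 186 next round, worth 0.92 × 186 = 171.12 now; country A offers that and keeps 128.88.
Round 1 (country B proposes): country A can get 128.88 next round, worth 0.57 × 128.88 = 73.4616 now, so country B offers 73.4616, keeping 226.5384.

226.54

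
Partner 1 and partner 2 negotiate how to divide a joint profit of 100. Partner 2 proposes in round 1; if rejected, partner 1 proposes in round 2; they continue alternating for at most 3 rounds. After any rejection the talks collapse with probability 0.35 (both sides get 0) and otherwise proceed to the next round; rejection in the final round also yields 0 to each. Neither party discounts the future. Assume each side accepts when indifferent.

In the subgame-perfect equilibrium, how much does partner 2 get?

77.25

Round 3 (partner 2 proposes): rejection yields 0 for partner 1; partner 2 offers 0 and keeps 100.
Round 2 (partner 1 proposes): rejecting gives partner 2 an expected 0.65 × 100 = 65. Partner 1 offers 65 and keeps 100 − 65 = 35.
Round 1 (partner 2 proposes): rejecting gives partner 1 an expected 0.65 × 35 = 22.75. Partner 2 offers 22.75 and keeps 100 − 22.75 = 77.25.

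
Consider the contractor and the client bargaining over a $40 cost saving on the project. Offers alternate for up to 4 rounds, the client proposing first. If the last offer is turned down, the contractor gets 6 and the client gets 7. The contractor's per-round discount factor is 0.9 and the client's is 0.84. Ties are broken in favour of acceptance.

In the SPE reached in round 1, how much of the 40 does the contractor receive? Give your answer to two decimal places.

Round 4 (the contractor proposes): the client gets 7 if talks fail, so the contractor offers 7 and keeps 33.
Round 3 (the client proposes): the contractor can get 33 next round, worth 0.9 × 33 = 29.7 now. The client offers 29.7 and keeps 40 − 29.7 = 10.3.
Round 2 (the contractor proposes): the client can get 10.3 next round, worth 0.84 × 10.3 = 8.652 now. The contractor offers 8.652 and keeps 40 − 8.652 = 31.348.
Round 1 (the client proposes): the contractor can get 31.348 next round, worth 0.9 × 31.348 = 28.2132 now; the client offers that and keeps 11.7868.

28.21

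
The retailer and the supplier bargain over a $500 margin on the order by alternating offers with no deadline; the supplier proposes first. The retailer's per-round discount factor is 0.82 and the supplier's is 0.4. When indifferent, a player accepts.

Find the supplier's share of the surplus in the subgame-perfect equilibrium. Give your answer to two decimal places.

Let x be the supplier's share when the supplier proposes and y be the retailer's share when the retailer proposes.
The retailer accepts iff offered ≥ 0.82·y, so x = 500 − 0.82y. Symmetrically y = 500 − 0.4x.
Substituting: x = 500 − 0.82(500 − 0.4x), giving x(1 − 0.4·0.82) = 500(1 − 0.82).
So x = 500 × 0.18 / 0.672 ≈ 133.9286, and the retailer receives 500 − x ≈ 366.0714.

133.93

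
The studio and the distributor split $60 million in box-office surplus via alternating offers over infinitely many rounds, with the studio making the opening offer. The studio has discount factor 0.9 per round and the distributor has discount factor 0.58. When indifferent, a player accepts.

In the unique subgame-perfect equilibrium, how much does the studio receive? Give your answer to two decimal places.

52.72

In a stationary SPE each proposer offers the other exactly their discounted continuation value.
If the studio keeps x when proposing and the distributor keeps y when proposing, then x = 60 − 0.58y and y = 60 − 0.9x.
Solving: x = 60(1 − 0.58) / (1 − 0.9·0.58) = 25.2 / 0.478 ≈ 52.7197.
The distributor gets 60 − 52.7197 ≈ 7.2803.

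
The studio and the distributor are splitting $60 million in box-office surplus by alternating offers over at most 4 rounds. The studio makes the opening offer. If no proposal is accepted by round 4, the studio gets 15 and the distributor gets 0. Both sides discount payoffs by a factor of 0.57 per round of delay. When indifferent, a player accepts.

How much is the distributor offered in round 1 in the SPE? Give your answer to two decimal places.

Round 4 (the distributor proposes): the studio gets 15 if talks fail, so the distributor offers 15 and keeps 45.
Round 3 (the studio proposes): the distributor can get 45 next round, worth 0.57 × 45 = 25.65 now; the studio offers that and keeps 34.35.
Round 2 (the distributor proposes): the studio can get 34.35 next round, worth 0.57 × 34.35 = 19.5795 now, so the distributor offers 19.5795, keeping 40.4205.
Round 1 (the studio proposes): the distributor can get 40.4205 next round, worth 0.57 × 40.4205 = 23.039685 now, so the studio offers 23.039685, keeping 36.960315.

23.04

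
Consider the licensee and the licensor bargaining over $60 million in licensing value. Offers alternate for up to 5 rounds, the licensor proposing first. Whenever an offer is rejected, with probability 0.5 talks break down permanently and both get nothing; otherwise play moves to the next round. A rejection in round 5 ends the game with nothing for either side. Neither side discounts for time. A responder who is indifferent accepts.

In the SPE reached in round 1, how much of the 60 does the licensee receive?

18.75

Round 5 (the licensor proposes): the licensee will accept anything ≥ 0, so the licensor offers 0 and keeps 60.
Round 4 (the licensee proposes): rejecting gives the licensor an expected 0.5 × 60 = 30; the licensee offers that and keeps 30.
Round 3 (the licensor proposes): rejecting gives the licensee an expected 0.5 × 30 = 15. The licensor offers 15 and keeps 60 − 15 = 45.
Round 2 (the licensee proposes): rejecting gives the licensor an expected 0.5 × 45 = 22.5. The licensee offers 22.5 and keeps 60 − 22.5 = 37.5.
Round 1 (the licensor proposes): rejecting gives the licensee an expected 0.5 × 37.5 = 18.75, so the licensor offers 18.75, keeping 41.25.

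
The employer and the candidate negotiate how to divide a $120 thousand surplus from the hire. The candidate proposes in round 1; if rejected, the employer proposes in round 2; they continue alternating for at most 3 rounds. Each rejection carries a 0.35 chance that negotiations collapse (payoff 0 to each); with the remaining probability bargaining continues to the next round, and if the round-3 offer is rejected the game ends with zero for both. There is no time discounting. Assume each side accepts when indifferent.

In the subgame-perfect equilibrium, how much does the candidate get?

92.7

Round 3 (the candidate proposes): the employer will accept anything ≥ 0, so the candidate offers 0 and keeps 120.
Round 2 (the employer proposes): rejecting gives the candidate an expected 0.65 × 120 = 78, so the employer offers 78, keeping 42.
Round 1 (the candidate proposes): rejecting gives the employer an expected 0.65 × 42 = 27.3. The candidate offers 27.3 and keeps 120 − 27.3 = 92.7.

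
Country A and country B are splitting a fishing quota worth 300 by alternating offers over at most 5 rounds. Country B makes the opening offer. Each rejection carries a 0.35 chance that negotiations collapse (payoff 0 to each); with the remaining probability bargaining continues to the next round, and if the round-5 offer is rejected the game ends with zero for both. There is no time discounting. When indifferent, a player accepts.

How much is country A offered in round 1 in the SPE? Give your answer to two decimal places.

Round 5 (country B proposes): country A will accept anything ≥ 0, so country B offers 0 and keeps 300.
Round 4 (country A proposes): rejecting gives country B an expected 0.65 × 300 = 195; country A offers that and keeps 105.
Round 3 (country B proposes): rejecting gives country A an expected 0.65 × 105 = 68.25. Country B offers 68.25 and keeps 300 − 68.25 = 231.75.
Round 2 (country A proposes): rejecting gives country B an expected 0.65 × 231.75 = 150.6375, so country A offers 150.6375, keeping 149.3625.
Round 1 (country B proposes): rejecting gives country A an expected 0.65 × 149.3625 = 97.085625. Country B offers 97.085625 and keeps 300 − 97.085625 = 202.914375.

97.09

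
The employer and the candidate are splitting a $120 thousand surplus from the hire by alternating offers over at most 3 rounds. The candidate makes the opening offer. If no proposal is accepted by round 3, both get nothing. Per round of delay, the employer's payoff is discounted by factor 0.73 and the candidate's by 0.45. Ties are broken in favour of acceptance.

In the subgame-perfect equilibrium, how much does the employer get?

By backward induction:
Round 3 (the candidate proposes): the employer will accept anything ≥ 0, so the candidate offers 0 and keeps 120.
Round 2 (the employer proposes): the candidate can get 120 next round, worth 0.45 × 120 = 54 now. The employer offers 54 and keeps 120 − 54 = 66.
Round 1 (the candidate proposes): the employer can get 66 next round, worth 0.73 × 66 = 48.18 now, so the candidate offers 48.18, keeping 71.82.

48.18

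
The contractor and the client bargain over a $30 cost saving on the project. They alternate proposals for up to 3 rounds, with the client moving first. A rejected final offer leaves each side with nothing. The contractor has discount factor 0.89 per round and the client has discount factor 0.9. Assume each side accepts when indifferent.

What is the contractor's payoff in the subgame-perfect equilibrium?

2.67

Round 3 (the client proposes): rejection yields 0 for the contractor; the client offers 0 and keeps 30.
Round 2 (the contractor proposes): the client can get 30 next round, worth 0.9 × 30 = 27 now. The contractor offers 27 and keeps 30 − 27 = 3.
Round 1 (the client proposes): the contractor can get 3 next round, worth 0.89 × 3 = 2.67 now, so the client offers 2.67, keeping 27.33.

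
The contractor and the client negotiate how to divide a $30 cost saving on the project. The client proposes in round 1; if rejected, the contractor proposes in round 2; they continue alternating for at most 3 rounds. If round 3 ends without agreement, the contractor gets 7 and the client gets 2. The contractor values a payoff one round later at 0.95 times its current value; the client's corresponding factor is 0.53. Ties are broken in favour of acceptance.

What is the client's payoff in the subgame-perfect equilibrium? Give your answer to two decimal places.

Round 3 (the client proposes): the contractor gets 7 if talks fail, so the client offers 7 and keeps 23.
Round 2 (the contractor proposes): the client can get 23 next round, worth 0.53 × 23 = 12.19 now. The contractor offers 12.19 and keeps 30 − 12.19 = 17.81.
Round 1 (the client proposes): the contractor can get 17.81 next round, worth 0.95 × 17.81 = 16.9195 now, so the client offers 16.9195, keeping 13.0805.

13.08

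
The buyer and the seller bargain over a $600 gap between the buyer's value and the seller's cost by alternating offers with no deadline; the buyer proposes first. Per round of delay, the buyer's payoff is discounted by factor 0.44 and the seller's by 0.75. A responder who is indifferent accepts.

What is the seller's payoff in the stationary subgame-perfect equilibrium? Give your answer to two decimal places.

376.12

In a stationary SPE each proposer offers the other exactly their discounted continuation value.
If the buyer keeps x when proposing and the seller keeps y when proposing, then x = 600 − 0.75y and y = 600 − 0.44x.
Solving: x = 600(1 − 0.75) / (1 − 0.44·0.75) = 150 / 0.67 ≈ 223.8806.
The seller gets 600 − 223.8806 ≈ 376.1194.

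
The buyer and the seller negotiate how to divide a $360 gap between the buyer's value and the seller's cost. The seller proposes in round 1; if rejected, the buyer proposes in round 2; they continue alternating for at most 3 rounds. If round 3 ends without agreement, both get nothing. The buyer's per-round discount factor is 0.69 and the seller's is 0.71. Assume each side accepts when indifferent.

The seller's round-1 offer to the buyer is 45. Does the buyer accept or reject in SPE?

Reject

Round 3 (the seller proposes): rejection yields 0 for the buyer; the seller offers 0 and keeps 360.
Round 2 (the buyer proposes): the seller can get 360 next round, worth 0.71 × 360 = 255.6 now, so the buyer offers 255.6, keeping 104.4.
So by rejecting in round 1, the buyer gets 104.4 next round, worth 0.69 × 104.4 = 72.036 now.
Offer 45 < 72.036, so the buyer rejects.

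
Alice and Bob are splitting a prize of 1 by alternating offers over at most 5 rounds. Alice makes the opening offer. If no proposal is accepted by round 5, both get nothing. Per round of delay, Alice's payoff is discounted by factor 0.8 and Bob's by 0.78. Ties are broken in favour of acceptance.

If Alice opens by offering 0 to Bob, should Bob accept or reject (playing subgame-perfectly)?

Reject

Round 5 (Alice proposes): rejection yields 0 for Bob; Alice offers 0 and keeps 1.
Round 4 (Bob proposes): Alice can get 1 next round, worth 0.8 × 1 = 0.8 now, so Bob offers 0.8, keeping 0.2.
Round 3 (Alice proposes): Bob can get 0.2 next round, worth 0.78 × 0.2 = 0.156 now, so Alice offers 0.156, keeping 0.844.
Round 2 (Bob proposes): Alice can get 0.844 next round, worth 0.8 × 0.844 = 0.6752 now. Bob offers 0.6752 and keeps 1 − 0.6752 = 0.3248.
So by rejecting in round 1, Bob gets 0.3248 next round, worth 0.78 × 0.3248 = 0.253344 now.
Offer 0 < 0.253344, so Bob rejects.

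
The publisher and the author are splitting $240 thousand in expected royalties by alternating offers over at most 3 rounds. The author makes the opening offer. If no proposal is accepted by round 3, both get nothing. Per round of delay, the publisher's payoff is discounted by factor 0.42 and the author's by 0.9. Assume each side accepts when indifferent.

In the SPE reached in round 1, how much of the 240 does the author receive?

229.92

Work backward from the last round.
Round 3 (the author proposes): the publisher will accept anything ≥ 0, so the author offers 0 and keeps 240.
Round 2 (the publisher proposes): the author can get 240 next round, worth 0.9 × 240 = 216 now. The publisher offers 216 and keeps 240 − 216 = 24.
Round 1 (the author proposes): the publisher can get 24 next round, worth 0.42 × 24 = 10.08 now, so the author offers 10.08, keeping 229.92.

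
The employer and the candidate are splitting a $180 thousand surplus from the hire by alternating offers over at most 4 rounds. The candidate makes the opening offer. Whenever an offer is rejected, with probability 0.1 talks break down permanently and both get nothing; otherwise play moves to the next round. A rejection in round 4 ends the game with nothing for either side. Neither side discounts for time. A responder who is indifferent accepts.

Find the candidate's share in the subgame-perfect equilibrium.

32.58

Round 4 (the employer proposes): the candidate will accept anything ≥ 0, so the employer offers 0 and keeps 180.
Round 3 (the candidate proposes): rejecting gives the employer an expected 0.9 × 180 = 162, so the candidate offers 162, keeping 18.
Round 2 (the employer proposes): rejecting gives the candidate an expected 0.9 × 18 = 16.2; the employer offers that and keeps 163.8.
Round 1 (the candidate proposes): rejecting gives the employer an expected 0.9 × 163.8 = 147.42. The candidate offers 147.42 and keeps 180 − 147.42 = 32.58.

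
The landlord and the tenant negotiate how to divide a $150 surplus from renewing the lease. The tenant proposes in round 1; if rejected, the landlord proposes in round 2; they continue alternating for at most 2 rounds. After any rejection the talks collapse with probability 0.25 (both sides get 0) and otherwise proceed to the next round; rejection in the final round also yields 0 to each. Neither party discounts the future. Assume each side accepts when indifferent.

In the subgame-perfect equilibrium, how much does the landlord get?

Round 2 (the landlord proposes): rejection yields 0 for the tenant; the landlord offers 0 and keeps 150.
Round 1 (the tenant proposes): rejecting gives the landlord an expected 0.75 × 150 = 112.5. The tenant offers 112.5 and keeps 150 − 112.5 = 37.5.

112.5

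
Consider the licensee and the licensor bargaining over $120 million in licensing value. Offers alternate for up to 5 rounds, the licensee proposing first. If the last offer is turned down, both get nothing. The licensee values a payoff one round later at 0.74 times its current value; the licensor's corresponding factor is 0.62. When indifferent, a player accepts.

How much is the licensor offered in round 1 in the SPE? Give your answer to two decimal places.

Round 5 (the licensee proposes): rejection yields 0 for the licensor; the licensee offers 0 and keeps 120.
Round 4 (the licensor proposes): the licensee can get 120 next round, worth 0.74 × 120 = 88.8 now, so the licensor offers 88.8, keeping 31.2.
Round 3 (the licensee proposes): the licensor can get 31.2 next round, worth 0.62 × 31.2 = 19.344 now. The licensee offers 19.344 and keeps 120 − 19.344 = 100.656.
Round 2 (the licensor proposes): the licensee can get 100.656 next round, worth 0.74 × 100.656 = 74.48544 now. The licensor offers 74.48544 and keeps 120 − 74.48544 = 45.51456.
Round 1 (the licensee proposes): the licensor can get 45.51456 next round, worth 0.62 × 45.51456 = 28.2190272 now; the licensee offers that and keeps 91.7809728.

28.22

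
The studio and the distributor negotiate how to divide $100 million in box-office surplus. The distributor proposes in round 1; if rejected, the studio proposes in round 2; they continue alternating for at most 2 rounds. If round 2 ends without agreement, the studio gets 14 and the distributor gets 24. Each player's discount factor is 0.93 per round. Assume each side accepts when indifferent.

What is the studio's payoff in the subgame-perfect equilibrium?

70.68

Round 2 (the studio proposes): the distributor gets 24 if talks fail, so the studio offers 24 and keeps 76.
Round 1 (the distributor proposes): the studio can get 76 next round, worth 0.93 × 76 = 70.68 now, so the distributor offers 70.68, keeping 29.32.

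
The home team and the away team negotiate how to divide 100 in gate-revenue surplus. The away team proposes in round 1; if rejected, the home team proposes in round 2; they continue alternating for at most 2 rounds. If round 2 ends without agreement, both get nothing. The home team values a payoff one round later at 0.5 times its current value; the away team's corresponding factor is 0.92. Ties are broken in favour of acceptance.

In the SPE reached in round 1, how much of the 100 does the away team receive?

50

Round 2 (the home team proposes): the away team will accept anything ≥ 0, so the home team offers 0 and keeps 100.
Round 1 (the away team proposes): the home team can get 100 next round, worth 0.5 × 100 = 50 now, so the away team offers 50, keeping 50.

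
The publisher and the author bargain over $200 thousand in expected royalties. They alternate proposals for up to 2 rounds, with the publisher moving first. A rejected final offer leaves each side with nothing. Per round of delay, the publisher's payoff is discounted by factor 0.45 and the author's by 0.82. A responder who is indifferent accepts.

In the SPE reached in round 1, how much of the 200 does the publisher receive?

Round 2 (the author proposes): the publisher will accept anything ≥ 0, so the author offers 0 and keeps 200.
Round 1 (the publisher proposes): the author can get 200 next round, worth 0.82 × 200 = 164 now; the publisher offers that and keeps 36.

36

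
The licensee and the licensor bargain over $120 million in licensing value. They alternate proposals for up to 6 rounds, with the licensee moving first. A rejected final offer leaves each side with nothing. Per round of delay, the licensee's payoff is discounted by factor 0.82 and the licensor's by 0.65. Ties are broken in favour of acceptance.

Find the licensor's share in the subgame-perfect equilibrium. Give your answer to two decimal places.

Work backward from the last round.
Round 6 (the licensor proposes): rejection yields 0 for the licensee; the licensor offers 0 and keeps 120.
Round 5 (the licensee proposes): the licensor can get 120 next round, worth 0.65 × 120 = 78 now; the licensee offers that and keeps 42.
Round 4 (the licensor proposes): the licensee can get 42 next round, worth 0.82 × 42 = 34.44 now. The licensor offers 34.44 and keeps 120 − 34.44 = 85.56.
Round 3 (the licensee proposes): the licensor can get 85.56 next round, worth 0.65 × 85.56 = 55.614 now; the licensee offers that and keeps 64.386.
Round 2 (the licensor proposes): the licensee can get 64.386 next round, worth 0.82 × 64.386 = 52.79652 now, so the licensor offers 52.79652, keeping 67.20348.
Round 1 (the licensee proposes): the licensor can get 67.20348 next round, worth 0.65 × 67.20348 = 43.682262 now; the licensee offers that and keeps 76.317738.

43.68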